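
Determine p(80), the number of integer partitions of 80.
15796476

p(n) counts ways to write n as a sum of positive integers (order ignored).
Euler's pentagonal recurrence: p(k) = p(k-1) + p(k-2) - p(k-5) - p(k-7) + p(k-12) + p(k-15) - ... (offsets j(3j∓1)/2, signs ++--, p(0)=1, p(<0)=0).
DP table for k = 0..79: p(0)=1, p(1)=1, p(2)=2, p(3)=3, p(4)=5, p(5)=7, p(6)=11, p(7)=15, p(8)=22, p(9)=30, p(10)=42, p(11)=56, p(12)=77, p(13)=101, p(14)=135, p(15)=176, p(16)=231, p(17)=297, p(18)=385, p(19)=490, p(20)=627, p(21)=792, p(22)=1002, p(23)=1255, p(24)=1575, p(25)=1958, p(26)=2436, p(27)=3010, p(28)=3718, p(29)=4565, p(30)=5604, p(31)=6842, p(32)=8349, p(33)=10143, p(34)=12310, p(35)=14883, p(36)=17977, p(37)=21637, p(38)=26015, p(39)=31185, p(40)=37338, p(41)=44583, p(42)=53174, p(43)=63261, p(44)=75175, p(45)=89134, p(46)=105558, p(47)=124754, p(48)=147273, p(49)=173525, p(50)=204226, p(51)=239943, p(52)=281589, p(53)=329931, p(54)=386155, p(55)=451276, p(56)=526823, p(57)=614154, p(58)=715220, p(59)=831820, p(60)=966467, p(61)=1121505, p(62)=1300156, p(63)=1505499, p(64)=1741630, p(65)=2012558, p(66)=2323520, p(67)=2679689, p(68)=3087735, p(69)=3554345, p(70)=4087968, p(71)=4697205, p(72)=5392783, p(73)=6185689, p(74)=7089500, p(75)=8118264, p(76)=9289091, p(77)=10619863, p(78)=12132164, p(79)=13848650.
Final step: p(80) = p(79) + p(78) - p(75) - p(73) + p(68) + p(65) - p(58) - p(54) + p(45) + p(40) - p(29) - p(23) + p(10) + p(3)
= 13848650 + 12132164 - 8118264 - 6185689 + 3087735 + 2012558 - 715220 - 386155 + 89134 + 37338 - 4565 - 1255 + 42 + 3
= 15796476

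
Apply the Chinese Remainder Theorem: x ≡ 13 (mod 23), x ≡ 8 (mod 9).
197

Using Chinese Remainder Theorem:
M = 23 × 9 = 207
M1 = 9, M2 = 23
y1 = 9^(-1) mod 23 = 18
y2 = 23^(-1) mod 9 = 2
x = (13×9×18 + 8×23×2) mod 207 = 197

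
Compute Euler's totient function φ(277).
276

277 = 277
φ(n) = n × ∏(1 - 1/p) for each prime p dividing n
φ(277) = 277 × (1 - 1/277) = 276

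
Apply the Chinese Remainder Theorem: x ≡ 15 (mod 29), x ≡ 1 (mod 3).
73

Using Chinese Remainder Theorem:
M = 29 × 3 = 87
M1 = 3, M2 = 29
y1 = 3^(-1) mod 29 = 10
y2 = 29^(-1) mod 3 = 2
x = (15×3×10 + 1×29×2) mod 87 = 73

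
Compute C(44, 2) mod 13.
10

Using Lucas' theorem:
Write n=44 and k=2 in base 13:
n in base 13: [3, 5]
k in base 13: [0, 2]
C(44,2) mod 13 = ∏ C(n_i, k_i) mod 13
Digit binomials (mod 13): C(3,0) = 1; C(5,2) = 10
Product: 1 × 10 = 10 ≡ 10 (mod 13)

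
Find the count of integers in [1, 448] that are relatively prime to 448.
192

448 = 2^6 × 7
φ(n) = n × ∏(1 - 1/p) for each prime p dividing n
φ(448) = 448 × (1 - 1/2) × (1 - 1/7) = 192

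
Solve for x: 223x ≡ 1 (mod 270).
247

gcd(223, 270) = 1, so the inverse exists.
Extended Euclidean algorithm on (270, 223):
270 = 1 × 223 + 47  ⟹  47 = (1)·270 + (-1)·223
223 = 4 × 47 + 35  ⟹  35 = (-4)·270 + (5)·223
47 = 1 × 35 + 12  ⟹  12 = (5)·270 + (-6)·223
35 = 2 × 12 + 11  ⟹  11 = (-14)·270 + (17)·223
12 = 1 × 11 + 1  ⟹  1 = (19)·270 + (-23)·223
So (-23)·223 ≡ 1 (mod 270), i.e. 223^(-1) ≡ -23 ≡ 247 (mod 270).
Check: 223 × 247 = 55081 ≡ 1 (mod 270)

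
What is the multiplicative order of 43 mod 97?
24

97 is prime, so ord(43) divides φ(97) = 96.
Divisors of 96: 1, 2, 3, 4, 6, 8, 12, 16, 24, 32, 48, 96.
Repeated squaring: 43^1 ≡ 43, 43^2 ≡ 6, 43^4 ≡ 36, 43^8 ≡ 35, 43^16 ≡ 61, 43^32 ≡ 35, 43^64 ≡ 61 (mod 97).
Test 43^d mod 97 for each divisor d in increasing order:
43^1 ≡ 43
43^2 ≡ 6
43^3 = 43^2·43^1 ≡ 64
43^4 ≡ 36
43^6 = 43^4·43^2 ≡ 22
43^8 ≡ 35
43^12 = 43^8·43^4 ≡ 96
43^16 ≡ 61
43^24 = 43^16·43^8 ≡ 1  ← first divisor giving 1
The order is 24.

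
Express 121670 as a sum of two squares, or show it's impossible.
Not possible

Factorization: 121670 = 2 × 5 × 23^3
By Fermat: n is sum of two squares iff every prime p ≡ 3 (mod 4) appears to even power.
Prime(s) ≡ 3 (mod 4) with odd exponent: [(23, 3)]
Therefore 121670 cannot be expressed as a² + b².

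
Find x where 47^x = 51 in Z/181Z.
87

Baby-step giant-step with step n = ⌈√181⌉ = 14.
Baby steps 47^j mod 181 (j:value) for j=0..13: 0:1, 1:47, 2:37, 3:110, 4:102, 5:88, 6:154, 7:179, 8:87, 9:107, 10:142, 11:158, 12:5, 13:54.
Giant-step multiplier: 47^(-14) ≡ 47^(180-14) = 47^166 ≡ 136 (mod 181).
Giant steps γ_i = 51·136^i mod 181: γ_0=51, γ_1=58, γ_2=105, γ_3=162, γ_4=131, γ_5=78, γ_6=110 (in table at j=3).
x = i·n + j = 6·14 + 3 = 87.
Check: 47^87 ≡ 51 (mod 181).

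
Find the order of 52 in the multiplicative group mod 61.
10

61 is prime, so ord(52) divides φ(61) = 60.
Divisors of 60: 1, 2, 3, 4, 5, 6, 10, 12, 15, 20, 30, 60.
Repeated squaring: 52^1 ≡ 52, 52^2 ≡ 20, 52^4 ≡ 34, 52^8 ≡ 58, 52^16 ≡ 9, 52^32 ≡ 20 (mod 61).
Test 52^d mod 61 for each divisor d in increasing order:
52^1 ≡ 52
52^2 ≡ 20
52^3 = 52^2·52^1 ≡ 3
52^4 ≡ 34
52^5 = 52^4·52^1 ≡ 60
52^6 = 52^4·52^2 ≡ 9
52^10 = 52^8·52^2 ≡ 1  ← first divisor giving 1
The order is 10.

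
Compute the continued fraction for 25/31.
[0; 1, 4, 6]

Euclidean algorithm steps:
25 = 0 × 31 + 25
31 = 1 × 25 + 6
25 = 4 × 6 + 1
6 = 6 × 1 + 0
Continued fraction: [0; 1, 4, 6]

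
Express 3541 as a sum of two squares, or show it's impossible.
25² + 54² (a=25, b=54)

Factorization: 3541 = 3541
By Fermat: n is sum of two squares iff every prime p ≡ 3 (mod 4) appears to even power.
All primes ≡ 3 (mod 4) appear to even power.
Search a = 0, 1, 2, … for 3541 - a² a perfect square: first hit at a = 25: 3541 - 625 = 2916 = 54².
3541 = 25² + 54² = 625 + 2916 ✓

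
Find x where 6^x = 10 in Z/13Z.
2

Baby-step giant-step with step n = ⌈√13⌉ = 4.
Baby steps 6^j mod 13 (j:value) for j=0..3: 0:1, 1:6, 2:10, 3:8.
h = 10 is already in the table at j=2, so x = 2.
Check: 6^2 ≡ 10 (mod 13).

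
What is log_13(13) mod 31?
1

Baby-step giant-step with step n = ⌈√31⌉ = 6.
Baby steps 13^j mod 31 (j:value) for j=0..5: 0:1, 1:13, 2:14, 3:27, 4:10, 5:6.
h = 13 is already in the table at j=1, so x = 1.
Check: 13^1 ≡ 13 (mod 31).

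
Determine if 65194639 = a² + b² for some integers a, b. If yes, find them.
Not possible

Factorization: 65194639 = 29 × 131^3
By Fermat: n is sum of two squares iff every prime p ≡ 3 (mod 4) appears to even power.
Prime(s) ≡ 3 (mod 4) with odd exponent: [(131, 3)]
Therefore 65194639 cannot be expressed as a² + b².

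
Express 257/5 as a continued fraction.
[51; 2, 2]

Euclidean algorithm steps:
257 = 51 × 5 + 2
5 = 2 × 2 + 1
2 = 2 × 1 + 0
Continued fraction: [51; 2, 2]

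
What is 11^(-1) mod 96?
35

gcd(11, 96) = 1, so the inverse exists.
Extended Euclidean algorithm on (96, 11):
96 = 8 × 11 + 8  ⟹  8 = (1)·96 + (-8)·11
11 = 1 × 8 + 3  ⟹  3 = (-1)·96 + (9)·11
8 = 2 × 3 + 2  ⟹  2 = (3)·96 + (-26)·11
3 = 1 × 2 + 1  ⟹  1 = (-4)·96 + (35)·11
So (35)·11 ≡ 1 (mod 96), i.e. 11^(-1) ≡ 35 (mod 96).
Check: 11 × 35 = 385 ≡ 1 (mod 96)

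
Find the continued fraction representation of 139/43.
[3; 4, 3, 3]

Euclidean algorithm steps:
139 = 3 × 43 + 10
43 = 4 × 10 + 3
10 = 3 × 3 + 1
3 = 3 × 1 + 0
Continued fraction: [3; 4, 3, 3]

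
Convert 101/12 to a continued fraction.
[8; 2, 2, 2]

Euclidean algorithm steps:
101 = 8 × 12 + 5
12 = 2 × 5 + 2
5 = 2 × 2 + 1
2 = 2 × 1 + 0
Continued fraction: [8; 2, 2, 2]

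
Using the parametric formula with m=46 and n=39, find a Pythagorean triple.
(595, 3588, 3637)

Euclid's formula: a = m² - n², b = 2mn, c = m² + n²
m = 46, n = 39
a = 46² - 39² = 2116 - 1521 = 595
b = 2 × 46 × 39 = 3588
c = 46² + 39² = 2116 + 1521 = 3637
Verification: 595² + 3588² = 354025 + 12873744 = 13227769 = 3637² ✓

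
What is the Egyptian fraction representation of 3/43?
1/15 + 1/323 + 1/208335

Greedy algorithm:
3/43: ceiling(43/3) = 15, use 1/15
2/645: ceiling(645/2) = 323, use 1/323
1/208335: ceiling(208335/1) = 208335, use 1/208335
Result: 3/43 = 1/15 + 1/323 + 1/208335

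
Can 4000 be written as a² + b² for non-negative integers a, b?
20² + 60² (a=20, b=60)

Factorization: 4000 = 2^5 × 5^3
By Fermat: n is sum of two squares iff every prime p ≡ 3 (mod 4) appears to even power.
All primes ≡ 3 (mod 4) appear to even power.
Search a = 0, 1, 2, … for 4000 - a² a perfect square: first hit at a = 20: 4000 - 400 = 3600 = 60².
4000 = 20² + 60² = 400 + 3600 ✓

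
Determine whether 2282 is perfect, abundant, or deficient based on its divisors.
deficient

Proper divisors of 2282: sum = 1 + 2 + 7 + 14 + 163 + 326 + 1141 = 1654
Since 1654 < 2282, 2282 is deficient.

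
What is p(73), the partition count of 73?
6185689

p(n) counts ways to write n as a sum of positive integers (order ignored).
Euler's pentagonal recurrence: p(k) = p(k-1) + p(k-2) - p(k-5) - p(k-7) + p(k-12) + p(k-15) - ... (offsets j(3j∓1)/2, signs ++--, p(0)=1, p(<0)=0).
DP table for k = 0..72: p(0)=1, p(1)=1, p(2)=2, p(3)=3, p(4)=5, p(5)=7, p(6)=11, p(7)=15, p(8)=22, p(9)=30, p(10)=42, p(11)=56, p(12)=77, p(13)=101, p(14)=135, p(15)=176, p(16)=231, p(17)=297, p(18)=385, p(19)=490, p(20)=627, p(21)=792, p(22)=1002, p(23)=1255, p(24)=1575, p(25)=1958, p(26)=2436, p(27)=3010, p(28)=3718, p(29)=4565, p(30)=5604, p(31)=6842, p(32)=8349, p(33)=10143, p(34)=12310, p(35)=14883, p(36)=17977, p(37)=21637, p(38)=26015, p(39)=31185, p(40)=37338, p(41)=44583, p(42)=53174, p(43)=63261, p(44)=75175, p(45)=89134, p(46)=105558, p(47)=124754, p(48)=147273, p(49)=173525, p(50)=204226, p(51)=239943, p(52)=281589, p(53)=329931, p(54)=386155, p(55)=451276, p(56)=526823, p(57)=614154, p(58)=715220, p(59)=831820, p(60)=966467, p(61)=1121505, p(62)=1300156, p(63)=1505499, p(64)=1741630, p(65)=2012558, p(66)=2323520, p(67)=2679689, p(68)=3087735, p(69)=3554345, p(70)=4087968, p(71)=4697205, p(72)=5392783.
Final step: p(73) = p(72) + p(71) - p(68) - p(66) + p(61) + p(58) - p(51) - p(47) + p(38) + p(33) - p(22) - p(16) + p(3)
= 5392783 + 4697205 - 3087735 - 2323520 + 1121505 + 715220 - 239943 - 124754 + 26015 + 10143 - 1002 - 231 + 3
= 6185689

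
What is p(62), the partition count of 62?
1300156

p(n) counts ways to write n as a sum of positive integers (order ignored).
Euler's pentagonal recurrence: p(k) = p(k-1) + p(k-2) - p(k-5) - p(k-7) + p(k-12) + p(k-15) - ... (offsets j(3j∓1)/2, signs ++--, p(0)=1, p(<0)=0).
DP table for k = 0..61: p(0)=1, p(1)=1, p(2)=2, p(3)=3, p(4)=5, p(5)=7, p(6)=11, p(7)=15, p(8)=22, p(9)=30, p(10)=42, p(11)=56, p(12)=77, p(13)=101, p(14)=135, p(15)=176, p(16)=231, p(17)=297, p(18)=385, p(19)=490, p(20)=627, p(21)=792, p(22)=1002, p(23)=1255, p(24)=1575, p(25)=1958, p(26)=2436, p(27)=3010, p(28)=3718, p(29)=4565, p(30)=5604, p(31)=6842, p(32)=8349, p(33)=10143, p(34)=12310, p(35)=14883, p(36)=17977, p(37)=21637, p(38)=26015, p(39)=31185, p(40)=37338, p(41)=44583, p(42)=53174, p(43)=63261, p(44)=75175, p(45)=89134, p(46)=105558, p(47)=124754, p(48)=147273, p(49)=173525, p(50)=204226, p(51)=239943, p(52)=281589, p(53)=329931, p(54)=386155, p(55)=451276, p(56)=526823, p(57)=614154, p(58)=715220, p(59)=831820, p(60)=966467, p(61)=1121505.
Final step: p(62) = p(61) + p(60) - p(57) - p(55) + p(50) + p(47) - p(40) - p(36) + p(27) + p(22) - p(11) - p(5)
= 1121505 + 966467 - 614154 - 451276 + 204226 + 124754 - 37338 - 17977 + 3010 + 1002 - 56 - 7
= 1300156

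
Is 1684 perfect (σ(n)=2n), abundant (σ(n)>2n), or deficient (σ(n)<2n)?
deficient

Proper divisors of 1684: sum = 1 + 2 + 4 + 421 + 842 = 1270
Since 1270 < 1684, 1684 is deficient.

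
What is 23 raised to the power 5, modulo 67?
55

Repeated squaring. Binary of 5 = 101.
23^1 ≡ 23 (mod 67); 23^2 ≡ 60 (mod 67); 23^4 ≡ 49 (mod 67)
23^5 = 23^1 × 23^4 ≡ 55 (mod 67)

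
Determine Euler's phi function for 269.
268

269 = 269
φ(n) = n × ∏(1 - 1/p) for each prime p dividing n
φ(269) = 269 × (1 - 1/269) = 268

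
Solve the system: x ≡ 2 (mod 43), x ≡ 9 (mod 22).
647

Using Chinese Remainder Theorem:
M = 43 × 22 = 946
M1 = 22, M2 = 43
y1 = 22^(-1) mod 43 = 2
y2 = 43^(-1) mod 22 = 21
x = (2×22×2 + 9×43×21) mod 946 = 647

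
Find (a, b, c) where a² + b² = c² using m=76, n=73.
(447, 11096, 11105)

Euclid's formula: a = m² - n², b = 2mn, c = m² + n²
m = 76, n = 73
a = 76² - 73² = 5776 - 5329 = 447
b = 2 × 76 × 73 = 11096
c = 76² + 73² = 5776 + 5329 = 11105
Verification: 447² + 11096² = 199809 + 123121216 = 123321025 = 11105² ✓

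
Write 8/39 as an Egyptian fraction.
1/5 + 1/195

Greedy algorithm:
8/39: ceiling(39/8) = 5, use 1/5
1/195: ceiling(195/1) = 195, use 1/195
Result: 8/39 = 1/5 + 1/195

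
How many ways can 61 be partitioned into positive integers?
1121505

p(n) counts ways to write n as a sum of positive integers (order ignored).
Euler's pentagonal recurrence: p(k) = p(k-1) + p(k-2) - p(k-5) - p(k-7) + p(k-12) + p(k-15) - ... (offsets j(3j∓1)/2, signs ++--, p(0)=1, p(<0)=0).
DP table for k = 0..60: p(0)=1, p(1)=1, p(2)=2, p(3)=3, p(4)=5, p(5)=7, p(6)=11, p(7)=15, p(8)=22, p(9)=30, p(10)=42, p(11)=56, p(12)=77, p(13)=101, p(14)=135, p(15)=176, p(16)=231, p(17)=297, p(18)=385, p(19)=490, p(20)=627, p(21)=792, p(22)=1002, p(23)=1255, p(24)=1575, p(25)=1958, p(26)=2436, p(27)=3010, p(28)=3718, p(29)=4565, p(30)=5604, p(31)=6842, p(32)=8349, p(33)=10143, p(34)=12310, p(35)=14883, p(36)=17977, p(37)=21637, p(38)=26015, p(39)=31185, p(40)=37338, p(41)=44583, p(42)=53174, p(43)=63261, p(44)=75175, p(45)=89134, p(46)=105558, p(47)=124754, p(48)=147273, p(49)=173525, p(50)=204226, p(51)=239943, p(52)=281589, p(53)=329931, p(54)=386155, p(55)=451276, p(56)=526823, p(57)=614154, p(58)=715220, p(59)=831820, p(60)=966467.
Final step: p(61) = p(60) + p(59) - p(56) - p(54) + p(49) + p(46) - p(39) - p(35) + p(26) + p(21) - p(10) - p(4)
= 966467 + 831820 - 526823 - 386155 + 173525 + 105558 - 31185 - 14883 + 2436 + 792 - 42 - 5
= 1121505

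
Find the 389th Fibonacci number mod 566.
447

Matrix identity: Q^n = [[F_(n+1), F_n], [F_n, F_(n-1)]] with Q = [[1,1],[1,0]].
n = 389 = 110000101₂. Square-and-multiply, entries mod 566:
Q^1 = [[1,1],[1,0]]
Q^3 = (Q^1)²·Q = [[3,2],[2,1]]
Q^6 = (Q^3)² = [[13,8],[8,5]]
Q^12 = (Q^6)² = [[233,144],[144,89]]
Q^24 = (Q^12)² = [[313,522],[522,357]]
Q^48 = (Q^24)² = [[289,518],[518,337]]
Q^97 = (Q^48)²·Q = [[309,359],[359,516]]
Q^194 = (Q^97)² = [[226,157],[157,69]]
Q^389 = (Q^194)²·Q = [[350,447],[447,469]]
F_389 mod 566 = Q^389[0][1] = 447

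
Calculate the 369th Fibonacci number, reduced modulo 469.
197

Matrix identity: Q^n = [[F_(n+1), F_n], [F_n, F_(n-1)]] with Q = [[1,1],[1,0]].
n = 369 = 101110001₂. Square-and-multiply, entries mod 469:
Q^1 = [[1,1],[1,0]]
Q^2 = (Q^1)² = [[2,1],[1,1]]
Q^5 = (Q^2)²·Q = [[8,5],[5,3]]
Q^11 = (Q^5)²·Q = [[144,89],[89,55]]
Q^23 = (Q^11)²·Q = [[406,48],[48,358]]
Q^46 = (Q^23)² = [[176,90],[90,86]]
Q^92 = (Q^46)² = [[149,130],[130,19]]
Q^184 = (Q^92)² = [[174,266],[266,377]]
Q^369 = (Q^184)²·Q = [[435,197],[197,238]]
F_369 mod 469 = Q^369[0][1] = 197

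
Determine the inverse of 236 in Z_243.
104

gcd(236, 243) = 1, so the inverse exists.
Extended Euclidean algorithm on (243, 236):
243 = 1 × 236 + 7  ⟹  7 = (1)·243 + (-1)·236
236 = 33 × 7 + 5  ⟹  5 = (-33)·243 + (34)·236
7 = 1 × 5 + 2  ⟹  2 = (34)·243 + (-35)·236
5 = 2 × 2 + 1  ⟹  1 = (-101)·243 + (104)·236
So (104)·236 ≡ 1 (mod 243), i.e. 236^(-1) ≡ 104 (mod 243).
Check: 236 × 104 = 24544 ≡ 1 (mod 243)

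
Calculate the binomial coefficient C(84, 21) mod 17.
4

Using Lucas' theorem:
Write n=84 and k=21 in base 17:
n in base 17: [4, 16]
k in base 17: [1, 4]
C(84,21) mod 17 = ∏ C(n_i, k_i) mod 17
Digit binomials (mod 17): C(4,1) = 4; C(16,4) = 1820 ≡ 1
Product: 4 × 1 = 4 ≡ 4 (mod 17)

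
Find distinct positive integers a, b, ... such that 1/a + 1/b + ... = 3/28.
1/10 + 1/140

Greedy algorithm:
3/28: ceiling(28/3) = 10, use 1/10
1/140: ceiling(140/1) = 140, use 1/140
Result: 3/28 = 1/10 + 1/140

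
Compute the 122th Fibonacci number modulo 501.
277

Matrix identity: Q^n = [[F_(n+1), F_n], [F_n, F_(n-1)]] with Q = [[1,1],[1,0]].
n = 122 = 1111010₂. Square-and-multiply, entries mod 501:
Q^1 = [[1,1],[1,0]]
Q^3 = (Q^1)²·Q = [[3,2],[2,1]]
Q^7 = (Q^3)²·Q = [[21,13],[13,8]]
Q^15 = (Q^7)²·Q = [[486,109],[109,377]]
Q^30 = (Q^15)² = [[82,380],[380,203]]
Q^61 = (Q^30)²·Q = [[407,323],[323,84]]
Q^122 = (Q^61)² = [[440,277],[277,163]]
F_122 mod 501 = Q^122[0][1] = 277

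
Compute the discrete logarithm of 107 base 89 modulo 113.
73

Baby-step giant-step with step n = ⌈√113⌉ = 11.
Baby steps 89^j mod 113 (j:value) for j=0..10: 0:1, 1:89, 2:11, 3:75, 4:8, 5:34, 6:88, 7:35, 8:64, 9:46, 10:26.
Giant-step multiplier: 89^(-11) ≡ 89^(112-11) = 89^101 ≡ 90 (mod 113).
Giant steps γ_i = 107·90^i mod 113: γ_0=107, γ_1=25, γ_2=103, γ_3=4, γ_4=21, γ_5=82, γ_6=35 (in table at j=7).
x = i·n + j = 6·11 + 7 = 73.
Check: 89^73 ≡ 107 (mod 113).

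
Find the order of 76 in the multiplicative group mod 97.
96

97 is prime, so ord(76) divides φ(97) = 96.
Divisors of 96: 1, 2, 3, 4, 6, 8, 12, 16, 24, 32, 48, 96.
Repeated squaring: 76^1 ≡ 76, 76^2 ≡ 53, 76^4 ≡ 93, 76^8 ≡ 16, 76^16 ≡ 62, 76^32 ≡ 61, 76^64 ≡ 35 (mod 97).
Test 76^d mod 97 for each divisor d in increasing order:
76^1 ≡ 76
76^2 ≡ 53
76^3 = 76^2·76^1 ≡ 51
76^4 ≡ 93
76^6 = 76^4·76^2 ≡ 79
76^8 ≡ 16
76^12 = 76^8·76^4 ≡ 33
76^16 ≡ 62
76^24 = 76^16·76^8 ≡ 22
76^32 ≡ 61
76^48 = 76^32·76^16 ≡ 96
76^96 = 76^64·76^32 ≡ 1  ← first divisor giving 1
The order is 96.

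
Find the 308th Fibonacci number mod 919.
1

Matrix identity: Q^n = [[F_(n+1), F_n], [F_n, F_(n-1)]] with Q = [[1,1],[1,0]].
n = 308 = 100110100₂. Square-and-multiply, entries mod 919:
Q^1 = [[1,1],[1,0]]
Q^2 = (Q^1)² = [[2,1],[1,1]]
Q^4 = (Q^2)² = [[5,3],[3,2]]
Q^9 = (Q^4)²·Q = [[55,34],[34,21]]
Q^19 = (Q^9)²·Q = [[332,505],[505,746]]
Q^38 = (Q^19)² = [[406,342],[342,64]]
Q^77 = (Q^38)²·Q = [[501,586],[586,834]]
Q^154 = (Q^77)² = [[723,241],[241,482]]
Q^308 = (Q^154)² = [[2,1],[1,1]]
F_308 mod 919 = Q^308[0][1] = 1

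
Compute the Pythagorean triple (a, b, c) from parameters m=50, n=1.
(2499, 100, 2501)

Euclid's formula: a = m² - n², b = 2mn, c = m² + n²
m = 50, n = 1
a = 50² - 1² = 2500 - 1 = 2499
b = 2 × 50 × 1 = 100
c = 50² + 1² = 2500 + 1 = 2501
Verification: 2499² + 100² = 6245001 + 10000 = 6255001 = 2501² ✓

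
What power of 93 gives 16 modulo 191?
156

Baby-step giant-step with step n = ⌈√191⌉ = 14.
Baby steps 93^j mod 191 (j:value) for j=0..13: 0:1, 1:93, 2:54, 3:56, 4:51, 5:159, 6:80, 7:182, 8:118, 9:87, 10:69, 11:114, 12:97, 13:44.
Giant-step multiplier: 93^(-14) ≡ 93^(190-14) = 93^176 ≡ 158 (mod 191).
Giant steps γ_i = 16·158^i mod 191: γ_0=16, γ_1=45, γ_2=43, γ_3=109, γ_4=32, γ_5=90, γ_6=86, γ_7=27, γ_8=64, γ_9=180, γ_10=172, γ_11=54 (in table at j=2).
x = i·n + j = 11·14 + 2 = 156.
Check: 93^156 ≡ 16 (mod 191).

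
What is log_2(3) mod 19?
13

Baby-step giant-step with step n = ⌈√19⌉ = 5.
Baby steps 2^j mod 19 (j:value) for j=0..4: 0:1, 1:2, 2:4, 3:8, 4:16.
Giant-step multiplier: 2^(-5) ≡ 2^(18-5) = 2^13 ≡ 3 (mod 19).
Giant steps γ_i = 3·3^i mod 19: γ_0=3, γ_1=9, γ_2=8 (in table at j=3).
x = i·n + j = 2·5 + 3 = 13.
Check: 2^13 ≡ 3 (mod 19).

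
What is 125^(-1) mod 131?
109

gcd(125, 131) = 1, so the inverse exists.
Extended Euclidean algorithm on (131, 125):
131 = 1 × 125 + 6  ⟹  6 = (1)·131 + (-1)·125
125 = 20 × 6 + 5  ⟹  5 = (-20)·131 + (21)·125
6 = 1 × 5 + 1  ⟹  1 = (21)·131 + (-22)·125
So (-22)·125 ≡ 1 (mod 131), i.e. 125^(-1) ≡ -22 ≡ 109 (mod 131).
Check: 125 × 109 = 13625 ≡ 1 (mod 131)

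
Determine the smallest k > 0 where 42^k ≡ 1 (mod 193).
32

193 is prime, so ord(42) divides φ(193) = 192.
Divisors of 192: 1, 2, 3, 4, 6, 8, 12, 16, 24, 32, 48, 64, 96, 192.
Repeated squaring: 42^1 ≡ 42, 42^2 ≡ 27, 42^4 ≡ 150, 42^8 ≡ 112, 42^16 ≡ 192, 42^32 ≡ 1, 42^64 ≡ 1, 42^128 ≡ 1 (mod 193).
Test 42^d mod 193 for each divisor d in increasing order:
42^1 ≡ 42
42^2 ≡ 27
42^3 = 42^2·42^1 ≡ 169
42^4 ≡ 150
42^6 = 42^4·42^2 ≡ 190
42^8 ≡ 112
42^12 = 42^8·42^4 ≡ 9
42^16 ≡ 192
42^24 = 42^16·42^8 ≡ 81
42^32 ≡ 1  ← first divisor giving 1
The order is 32.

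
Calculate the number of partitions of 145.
24908858009

p(n) counts ways to write n as a sum of positive integers (order ignored).
Euler's pentagonal recurrence: p(k) = p(k-1) + p(k-2) - p(k-5) - p(k-7) + p(k-12) + p(k-15) - ... (offsets j(3j∓1)/2, signs ++--, p(0)=1, p(<0)=0).
DP table for k = 0..144: p(0)=1, p(1)=1, p(2)=2, p(3)=3, p(4)=5, p(5)=7, p(6)=11, p(7)=15, p(8)=22, p(9)=30, p(10)=42, p(11)=56, p(12)=77, p(13)=101, p(14)=135, p(15)=176, p(16)=231, p(17)=297, p(18)=385, p(19)=490, p(20)=627, p(21)=792, p(22)=1002, p(23)=1255, p(24)=1575, p(25)=1958, p(26)=2436, p(27)=3010, p(28)=3718, p(29)=4565, p(30)=5604, p(31)=6842, p(32)=8349, p(33)=10143, p(34)=12310, p(35)=14883, p(36)=17977, p(37)=21637, p(38)=26015, p(39)=31185, p(40)=37338, p(41)=44583, p(42)=53174, p(43)=63261, p(44)=75175, p(45)=89134, p(46)=105558, p(47)=124754, p(48)=147273, p(49)=173525, p(50)=204226, p(51)=239943, p(52)=281589, p(53)=329931, p(54)=386155, p(55)=451276, p(56)=526823, p(57)=614154, p(58)=715220, p(59)=831820, p(60)=966467, p(61)=1121505, p(62)=1300156, p(63)=1505499, p(64)=1741630, p(65)=2012558, p(66)=2323520, p(67)=2679689, p(68)=3087735, p(69)=3554345, p(70)=4087968, p(71)=4697205, p(72)=5392783, p(73)=6185689, p(74)=7089500, p(75)=8118264, p(76)=9289091, p(77)=10619863, p(78)=12132164, p(79)=13848650, p(80)=15796476, p(81)=18004327, p(82)=20506255, p(83)=23338469, p(84)=26543660, p(85)=30167357, p(86)=34262962, p(87)=38887673, p(88)=44108109, p(89)=49995925, p(90)=56634173, p(91)=64112359, p(92)=72533807, p(93)=82010177, p(94)=92669720, p(95)=104651419, p(96)=118114304, p(97)=133230930, p(98)=150198136, p(99)=169229875, p(100)=190569292, p(101)=214481126, p(102)=241265379, p(103)=271248950, p(104)=304801365, p(105)=342325709, p(106)=384276336, p(107)=431149389, p(108)=483502844, p(109)=541946240, p(110)=607163746, p(111)=679903203, p(112)=761002156, p(113)=851376628, p(114)=952050665, p(115)=1064144451, p(116)=1188908248, p(117)=1327710076, p(118)=1482074143, p(119)=1653668665, p(120)=1844349560, p(121)=2056148051, p(122)=2291320912, p(123)=2552338241, p(124)=2841940500, p(125)=3163127352, p(126)=3519222692, p(127)=3913864295, p(128)=4351078600, p(129)=4835271870, p(130)=5371315400, p(131)=5964539504, p(132)=6620830889, p(133)=7346629512, p(134)=8149040695, p(135)=9035836076, p(136)=10015581680, p(137)=11097645016, p(138)=12292341831, p(139)=13610949895, p(140)=15065878135, p(141)=16670689208, p(142)=18440293320, p(143)=20390982757, p(144)=22540654445.
Final step: p(145) = p(144) + p(143) - p(140) - p(138) + p(133) + p(130) - p(123) - p(119) + p(110) + p(105) - p(94) - p(88) + p(75) + p(68) - p(53) - p(45) + p(28) + p(19) - p(0)
= 22540654445 + 20390982757 - 15065878135 - 12292341831 + 7346629512 + 5371315400 - 2552338241 - 1653668665 + 607163746 + 342325709 - 92669720 - 44108109 + 8118264 + 3087735 - 329931 - 89134 + 3718 + 490 - 1
= 24908858009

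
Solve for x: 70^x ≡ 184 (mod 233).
120

Baby-step giant-step with step n = ⌈√233⌉ = 16.
Baby steps 70^j mod 233 (j:value) for j=0..15: 0:1, 1:70, 2:7, 3:24, 4:49, 5:168, 6:110, 7:11, 8:71, 9:77, 10:31, 11:73, 12:217, 13:45, 14:121, 15:82.
Giant-step multiplier: 70^(-16) ≡ 70^(232-16) = 70^216 ≡ 74 (mod 233).
Giant steps γ_i = 184·74^i mod 233: γ_0=184, γ_1=102, γ_2=92, γ_3=51, γ_4=46, γ_5=142, γ_6=23, γ_7=71 (in table at j=8).
x = i·n + j = 7·16 + 8 = 120.
Check: 70^120 ≡ 184 (mod 233).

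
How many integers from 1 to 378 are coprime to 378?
108

378 = 2 × 3^3 × 7
φ(n) = n × ∏(1 - 1/p) for each prime p dividing n
φ(378) = 378 × (1 - 1/2) × (1 - 1/3) × (1 - 1/7) = 108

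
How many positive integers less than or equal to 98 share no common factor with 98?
42

98 = 2 × 7^2
φ(n) = n × ∏(1 - 1/p) for each prime p dividing n
φ(98) = 98 × (1 - 1/2) × (1 - 1/7) = 42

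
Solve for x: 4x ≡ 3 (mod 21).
x ≡ 6 (mod 21)

gcd(4, 21) = 1, which divides 3, so solutions exist.
Find 4^(-1) mod 21 by the extended Euclidean algorithm:
21 = 5 × 4 + 1  ⟹  1 = (1)·21 + (-5)·4
So (-5)·4 ≡ 1 (mod 21), i.e. 4^(-1) ≡ -5 ≡ 16 (mod 21).
x ≡ 16 × 3 = 48 ≡ 6 (mod 21).
Check: 4 × 6 = 24 ≡ 3 (mod 21).
Unique solution: x ≡ 6 (mod 21)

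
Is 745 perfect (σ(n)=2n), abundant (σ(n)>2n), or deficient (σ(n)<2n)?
deficient

Proper divisors of 745: sum = 1 + 5 + 149 = 155
Since 155 < 745, 745 is deficient.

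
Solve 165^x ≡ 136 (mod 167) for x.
23

Baby-step giant-step with step n = ⌈√167⌉ = 13.
Baby steps 165^j mod 167 (j:value) for j=0..12: 0:1, 1:165, 2:4, 3:159, 4:16, 5:135, 6:64, 7:39, 8:89, 9:156, 10:22, 11:123, 12:88.
Giant-step multiplier: 165^(-13) ≡ 165^(166-13) = 165^153 ≡ 37 (mod 167).
Giant steps γ_i = 136·37^i mod 167: γ_0=136, γ_1=22 (in table at j=10).
x = i·n + j = 1·13 + 10 = 23.
Check: 165^23 ≡ 136 (mod 167).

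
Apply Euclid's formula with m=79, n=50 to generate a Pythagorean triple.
(3741, 7900, 8741)

Euclid's formula: a = m² - n², b = 2mn, c = m² + n²
m = 79, n = 50
a = 79² - 50² = 6241 - 2500 = 3741
b = 2 × 79 × 50 = 7900
c = 79² + 50² = 6241 + 2500 = 8741
Verification: 3741² + 7900² = 13995081 + 62410000 = 76405081 = 8741² ✓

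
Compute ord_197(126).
196

197 is prime, so ord(126) divides φ(197) = 196.
Divisors of 196: 1, 2, 4, 7, 14, 28, 49, 98, 196.
Repeated squaring: 126^1 ≡ 126, 126^2 ≡ 116, 126^4 ≡ 60, 126^8 ≡ 54, 126^16 ≡ 158, 126^32 ≡ 142, 126^64 ≡ 70, 126^128 ≡ 172 (mod 197).
Test 126^d mod 197 for each divisor d in increasing order:
126^1 ≡ 126
126^2 ≡ 116
126^4 ≡ 60
126^7 = 126^4·126^2·126^1 ≡ 113
126^14 = 126^8·126^4·126^2 ≡ 161
126^28 = 126^16·126^8·126^4 ≡ 114
126^49 = 126^32·126^16·126^1 ≡ 183
126^98 = 126^64·126^32·126^2 ≡ 196
126^196 = 126^128·126^64·126^4 ≡ 1  ← first divisor giving 1
The order is 196.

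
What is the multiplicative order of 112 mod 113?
2

113 is prime, so ord(112) divides φ(113) = 112.
Divisors of 112: 1, 2, 4, 7, 8, 14, 16, 28, 56, 112.
Repeated squaring: 112^1 ≡ 112, 112^2 ≡ 1, 112^4 ≡ 1, 112^8 ≡ 1, 112^16 ≡ 1, 112^32 ≡ 1, 112^64 ≡ 1 (mod 113).
Test 112^d mod 113 for each divisor d in increasing order:
112^1 ≡ 112
112^2 ≡ 1  ← first divisor giving 1
The order is 2.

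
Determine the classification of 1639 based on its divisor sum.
deficient

Proper divisors of 1639: sum = 1 + 11 + 149 = 161
Since 161 < 1639, 1639 is deficient.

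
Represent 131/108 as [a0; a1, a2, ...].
[1; 4, 1, 2, 3, 2]

Euclidean algorithm steps:
131 = 1 × 108 + 23
108 = 4 × 23 + 16
23 = 1 × 16 + 7
16 = 2 × 7 + 2
7 = 3 × 2 + 1
2 = 2 × 1 + 0
Continued fraction: [1; 4, 1, 2, 3, 2]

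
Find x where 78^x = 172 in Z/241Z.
61

Baby-step giant-step with step n = ⌈√241⌉ = 16.
Baby steps 78^j mod 241 (j:value) for j=0..15: 0:1, 1:78, 2:59, 3:23, 4:107, 5:152, 6:47, 7:51, 8:122, 9:117, 10:209, 11:155, 12:40, 13:228, 14:191, 15:197.
Giant-step multiplier: 78^(-16) ≡ 78^(240-16) = 78^224 ≡ 54 (mod 241).
Giant steps γ_i = 172·54^i mod 241: γ_0=172, γ_1=130, γ_2=31, γ_3=228 (in table at j=13).
x = i·n + j = 3·16 + 13 = 61.
Check: 78^61 ≡ 172 (mod 241).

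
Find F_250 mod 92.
55

Matrix identity: Q^n = [[F_(n+1), F_n], [F_n, F_(n-1)]] with Q = [[1,1],[1,0]].
n = 250 = 11111010₂. Square-and-multiply, entries mod 92:
Q^1 = [[1,1],[1,0]]
Q^3 = (Q^1)²·Q = [[3,2],[2,1]]
Q^7 = (Q^3)²·Q = [[21,13],[13,8]]
Q^15 = (Q^7)²·Q = [[67,58],[58,9]]
Q^31 = (Q^15)²·Q = [[25,33],[33,84]]
Q^62 = (Q^31)² = [[58,9],[9,49]]
Q^125 = (Q^62)²·Q = [[84,41],[41,43]]
Q^250 = (Q^125)² = [[89,55],[55,34]]
F_250 mod 92 = Q^250[0][1] = 55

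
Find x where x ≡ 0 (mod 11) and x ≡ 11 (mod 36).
11

Using Chinese Remainder Theorem:
M = 11 × 36 = 396
M1 = 36, M2 = 11
y1 = 36^(-1) mod 11 = 4
y2 = 11^(-1) mod 36 = 23
x = (0×36×4 + 11×11×23) mod 396 = 11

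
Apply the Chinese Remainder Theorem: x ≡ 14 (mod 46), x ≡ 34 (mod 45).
934

Using Chinese Remainder Theorem:
M = 46 × 45 = 2070
M1 = 45, M2 = 46
y1 = 45^(-1) mod 46 = 45
y2 = 46^(-1) mod 45 = 1
x = (14×45×45 + 34×46×1) mod 2070 = 934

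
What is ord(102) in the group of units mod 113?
56

113 is prime, so ord(102) divides φ(113) = 112.
Divisors of 112: 1, 2, 4, 7, 8, 14, 16, 28, 56, 112.
Repeated squaring: 102^1 ≡ 102, 102^2 ≡ 8, 102^4 ≡ 64, 102^8 ≡ 28, 102^16 ≡ 106, 102^32 ≡ 49, 102^64 ≡ 28 (mod 113).
Test 102^d mod 113 for each divisor d in increasing order:
102^1 ≡ 102
102^2 ≡ 8
102^4 ≡ 64
102^7 = 102^4·102^2·102^1 ≡ 18
102^8 ≡ 28
102^14 = 102^8·102^4·102^2 ≡ 98
102^16 ≡ 106
102^28 = 102^16·102^8·102^4 ≡ 112
102^56 = 102^32·102^16·102^8 ≡ 1  ← first divisor giving 1
The order is 56.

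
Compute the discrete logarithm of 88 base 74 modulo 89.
44

Baby-step giant-step with step n = ⌈√89⌉ = 10.
Baby steps 74^j mod 89 (j:value) for j=0..9: 0:1, 1:74, 2:47, 3:7, 4:73, 5:62, 6:49, 7:66, 8:78, 9:76.
Giant-step multiplier: 74^(-10) ≡ 74^(88-10) = 74^78 ≡ 21 (mod 89).
Giant steps γ_i = 88·21^i mod 89: γ_0=88, γ_1=68, γ_2=4, γ_3=84, γ_4=73 (in table at j=4).
x = i·n + j = 4·10 + 4 = 44.
Check: 74^44 ≡ 88 (mod 89).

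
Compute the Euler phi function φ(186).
60

186 = 2 × 3 × 31
φ(n) = n × ∏(1 - 1/p) for each prime p dividing n
φ(186) = 186 × (1 - 1/2) × (1 - 1/3) × (1 - 1/31) = 60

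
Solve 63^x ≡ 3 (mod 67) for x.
3

Baby-step giant-step with step n = ⌈√67⌉ = 9.
Baby steps 63^j mod 67 (j:value) for j=0..8: 0:1, 1:63, 2:16, 3:3, 4:55, 5:48, 6:9, 7:31, 8:10.
h = 3 is already in the table at j=3, so x = 3.
Check: 63^3 ≡ 3 (mod 67).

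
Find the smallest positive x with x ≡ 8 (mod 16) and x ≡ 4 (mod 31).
376

Using Chinese Remainder Theorem:
M = 16 × 31 = 496
M1 = 31, M2 = 16
y1 = 31^(-1) mod 16 = 15
y2 = 16^(-1) mod 31 = 2
x = (8×31×15 + 4×16×2) mod 496 = 376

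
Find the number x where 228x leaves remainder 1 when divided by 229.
228

gcd(228, 229) = 1, so the inverse exists.
Extended Euclidean algorithm on (229, 228):
229 = 1 × 228 + 1  ⟹  1 = (1)·229 + (-1)·228
So (-1)·228 ≡ 1 (mod 229), i.e. 228^(-1) ≡ -1 ≡ 228 (mod 229).
Check: 228 × 228 = 51984 ≡ 1 (mod 229)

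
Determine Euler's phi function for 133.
108

133 = 7 × 19
φ(n) = n × ∏(1 - 1/p) for each prime p dividing n
φ(133) = 133 × (1 - 1/7) × (1 - 1/19) = 108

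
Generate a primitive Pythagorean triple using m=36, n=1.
(1295, 72, 1297)

Euclid's formula: a = m² - n², b = 2mn, c = m² + n²
m = 36, n = 1
a = 36² - 1² = 1296 - 1 = 1295
b = 2 × 36 × 1 = 72
c = 36² + 1² = 1296 + 1 = 1297
Verification: 1295² + 72² = 1677025 + 5184 = 1682209 = 1297² ✓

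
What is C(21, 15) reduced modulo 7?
0

Using Lucas' theorem:
Write n=21 and k=15 in base 7:
n in base 7: [3, 0]
k in base 7: [2, 1]
C(21,15) mod 7 = ∏ C(n_i, k_i) mod 7
Digit binomials (mod 7): C(3,2) = 3; C(0,1) = 0 (k_i > n_i)
Product: 3 × 0 = 0 ≡ 0 (mod 7)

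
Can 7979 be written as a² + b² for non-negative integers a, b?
Not possible

Factorization: 7979 = 79 × 101
By Fermat: n is sum of two squares iff every prime p ≡ 3 (mod 4) appears to even power.
Prime(s) ≡ 3 (mod 4) with odd exponent: [(79, 1)]
Therefore 7979 cannot be expressed as a² + b².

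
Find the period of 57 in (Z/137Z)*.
136

137 is prime, so ord(57) divides φ(137) = 136.
Divisors of 136: 1, 2, 4, 8, 17, 34, 68, 136.
Repeated squaring: 57^1 ≡ 57, 57^2 ≡ 98, 57^4 ≡ 14, 57^8 ≡ 59, 57^16 ≡ 56, 57^32 ≡ 122, 57^64 ≡ 88, 57^128 ≡ 72 (mod 137).
Test 57^d mod 137 for each divisor d in increasing order:
57^1 ≡ 57
57^2 ≡ 98
57^4 ≡ 14
57^8 ≡ 59
57^17 = 57^16·57^1 ≡ 41
57^34 = 57^32·57^2 ≡ 37
57^68 = 57^64·57^4 ≡ 136
57^136 = 57^128·57^8 ≡ 1  ← first divisor giving 1
The order is 136.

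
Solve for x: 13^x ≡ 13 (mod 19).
1

Baby-step giant-step with step n = ⌈√19⌉ = 5.
Baby steps 13^j mod 19 (j:value) for j=0..4: 0:1, 1:13, 2:17, 3:12, 4:4.
h = 13 is already in the table at j=1, so x = 1.
Check: 13^1 ≡ 13 (mod 19).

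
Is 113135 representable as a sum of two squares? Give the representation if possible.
Not possible

Factorization: 113135 = 5 × 11^3 × 17
By Fermat: n is sum of two squares iff every prime p ≡ 3 (mod 4) appears to even power.
Prime(s) ≡ 3 (mod 4) with odd exponent: [(11, 3)]
Therefore 113135 cannot be expressed as a² + b².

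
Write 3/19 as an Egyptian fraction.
1/7 + 1/67 + 1/8911

Greedy algorithm:
3/19: ceiling(19/3) = 7, use 1/7
2/133: ceiling(133/2) = 67, use 1/67
1/8911: ceiling(8911/1) = 8911, use 1/8911
Result: 3/19 = 1/7 + 1/67 + 1/8911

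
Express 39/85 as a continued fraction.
[0; 2, 5, 1, 1, 3]

Euclidean algorithm steps:
39 = 0 × 85 + 39
85 = 2 × 39 + 7
39 = 5 × 7 + 4
7 = 1 × 4 + 3
4 = 1 × 3 + 1
3 = 3 × 1 + 0
Continued fraction: [0; 2, 5, 1, 1, 3]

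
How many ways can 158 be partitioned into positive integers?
88751778802

p(n) counts ways to write n as a sum of positive integers (order ignored).
Euler's pentagonal recurrence: p(k) = p(k-1) + p(k-2) - p(k-5) - p(k-7) + p(k-12) + p(k-15) - ... (offsets j(3j∓1)/2, signs ++--, p(0)=1, p(<0)=0).
DP table for k = 0..157: p(0)=1, p(1)=1, p(2)=2, p(3)=3, p(4)=5, p(5)=7, p(6)=11, p(7)=15, p(8)=22, p(9)=30, p(10)=42, p(11)=56, p(12)=77, p(13)=101, p(14)=135, p(15)=176, p(16)=231, p(17)=297, p(18)=385, p(19)=490, p(20)=627, p(21)=792, p(22)=1002, p(23)=1255, p(24)=1575, p(25)=1958, p(26)=2436, p(27)=3010, p(28)=3718, p(29)=4565, p(30)=5604, p(31)=6842, p(32)=8349, p(33)=10143, p(34)=12310, p(35)=14883, p(36)=17977, p(37)=21637, p(38)=26015, p(39)=31185, p(40)=37338, p(41)=44583, p(42)=53174, p(43)=63261, p(44)=75175, p(45)=89134, p(46)=105558, p(47)=124754, p(48)=147273, p(49)=173525, p(50)=204226, p(51)=239943, p(52)=281589, p(53)=329931, p(54)=386155, p(55)=451276, p(56)=526823, p(57)=614154, p(58)=715220, p(59)=831820, p(60)=966467, p(61)=1121505, p(62)=1300156, p(63)=1505499, p(64)=1741630, p(65)=2012558, p(66)=2323520, p(67)=2679689, p(68)=3087735, p(69)=3554345, p(70)=4087968, p(71)=4697205, p(72)=5392783, p(73)=6185689, p(74)=7089500, p(75)=8118264, p(76)=9289091, p(77)=10619863, p(78)=12132164, p(79)=13848650, p(80)=15796476, p(81)=18004327, p(82)=20506255, p(83)=23338469, p(84)=26543660, p(85)=30167357, p(86)=34262962, p(87)=38887673, p(88)=44108109, p(89)=49995925, p(90)=56634173, p(91)=64112359, p(92)=72533807, p(93)=82010177, p(94)=92669720, p(95)=104651419, p(96)=118114304, p(97)=133230930, p(98)=150198136, p(99)=169229875, p(100)=190569292, p(101)=214481126, p(102)=241265379, p(103)=271248950, p(104)=304801365, p(105)=342325709, p(106)=384276336, p(107)=431149389, p(108)=483502844, p(109)=541946240, p(110)=607163746, p(111)=679903203, p(112)=761002156, p(113)=851376628, p(114)=952050665, p(115)=1064144451, p(116)=1188908248, p(117)=1327710076, p(118)=1482074143, p(119)=1653668665, p(120)=1844349560, p(121)=2056148051, p(122)=2291320912, p(123)=2552338241, p(124)=2841940500, p(125)=3163127352, p(126)=3519222692, p(127)=3913864295, p(128)=4351078600, p(129)=4835271870, p(130)=5371315400, p(131)=5964539504, p(132)=6620830889, p(133)=7346629512, p(134)=8149040695, p(135)=9035836076, p(136)=10015581680, p(137)=11097645016, p(138)=12292341831, p(139)=13610949895, p(140)=15065878135, p(141)=16670689208, p(142)=18440293320, p(143)=20390982757, p(144)=22540654445, p(145)=24908858009, p(146)=27517052599, p(147)=30388671978, p(148)=33549419497, p(149)=37027355200, p(150)=40853235313, p(151)=45060624582, p(152)=49686288421, p(153)=54770336324, p(154)=60356673280, p(155)=66493182097, p(156)=73232243759, p(157)=80630964769.
Final step: p(158) = p(157) + p(156) - p(153) - p(151) + p(146) + p(143) - p(136) - p(132) + p(123) + p(118) - p(107) - p(101) + p(88) + p(81) - p(66) - p(58) + p(41) + p(32) - p(13) - p(3)
= 80630964769 + 73232243759 - 54770336324 - 45060624582 + 27517052599 + 20390982757 - 10015581680 - 6620830889 + 2552338241 + 1482074143 - 431149389 - 214481126 + 44108109 + 18004327 - 2323520 - 715220 + 44583 + 8349 - 101 - 3
= 88751778802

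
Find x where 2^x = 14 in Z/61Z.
50

Baby-step giant-step with step n = ⌈√61⌉ = 8.
Baby steps 2^j mod 61 (j:value) for j=0..7: 0:1, 1:2, 2:4, 3:8, 4:16, 5:32, 6:3, 7:6.
Giant-step multiplier: 2^(-8) ≡ 2^(60-8) = 2^52 ≡ 56 (mod 61).
Giant steps γ_i = 14·56^i mod 61: γ_0=14, γ_1=52, γ_2=45, γ_3=19, γ_4=27, γ_5=48, γ_6=4 (in table at j=2).
x = i·n + j = 6·8 + 2 = 50.
Check: 2^50 ≡ 14 (mod 61).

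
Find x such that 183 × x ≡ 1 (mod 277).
221

gcd(183, 277) = 1, so the inverse exists.
Extended Euclidean algorithm on (277, 183):
277 = 1 × 183 + 94  ⟹  94 = (1)·277 + (-1)·183
183 = 1 × 94 + 89  ⟹  89 = (-1)·277 + (2)·183
94 = 1 × 89 + 5  ⟹  5 = (2)·277 + (-3)·183
89 = 17 × 5 + 4  ⟹  4 = (-35)·277 + (53)·183
5 = 1 × 4 + 1  ⟹  1 = (37)·277 + (-56)·183
So (-56)·183 ≡ 1 (mod 277), i.e. 183^(-1) ≡ -56 ≡ 221 (mod 277).
Check: 183 × 221 = 40443 ≡ 1 (mod 277)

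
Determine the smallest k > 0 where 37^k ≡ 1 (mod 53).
26

53 is prime, so ord(37) divides φ(53) = 52.
Divisors of 52: 1, 2, 4, 13, 26, 52.
Repeated squaring: 37^1 ≡ 37, 37^2 ≡ 44, 37^4 ≡ 28, 37^8 ≡ 42, 37^16 ≡ 15, 37^32 ≡ 13 (mod 53).
Test 37^d mod 53 for each divisor d in increasing order:
37^1 ≡ 37
37^2 ≡ 44
37^4 ≡ 28
37^13 = 37^8·37^4·37^1 ≡ 52
37^26 = 37^16·37^8·37^2 ≡ 1  ← first divisor giving 1
The order is 26.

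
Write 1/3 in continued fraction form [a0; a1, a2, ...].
[0; 3]

Euclidean algorithm steps:
1 = 0 × 3 + 1
3 = 3 × 1 + 0
Continued fraction: [0; 3]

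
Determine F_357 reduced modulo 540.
2

Matrix identity: Q^n = [[F_(n+1), F_n], [F_n, F_(n-1)]] with Q = [[1,1],[1,0]].
n = 357 = 101100101₂. Square-and-multiply, entries mod 540:
Q^1 = [[1,1],[1,0]]
Q^2 = (Q^1)² = [[2,1],[1,1]]
Q^5 = (Q^2)²·Q = [[8,5],[5,3]]
Q^11 = (Q^5)²·Q = [[144,89],[89,55]]
Q^22 = (Q^11)² = [[37,431],[431,146]]
Q^44 = (Q^22)² = [[290,33],[33,257]]
Q^89 = (Q^44)²·Q = [[100,409],[409,231]]
Q^178 = (Q^89)² = [[161,379],[379,322]]
Q^357 = (Q^178)²·Q = [[539,2],[2,537]]
F_357 mod 540 = Q^357[0][1] = 2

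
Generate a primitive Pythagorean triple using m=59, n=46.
(1365, 5428, 5597)

Euclid's formula: a = m² - n², b = 2mn, c = m² + n²
m = 59, n = 46
a = 59² - 46² = 3481 - 2116 = 1365
b = 2 × 59 × 46 = 5428
c = 59² + 46² = 3481 + 2116 = 5597
Verification: 1365² + 5428² = 1863225 + 29463184 = 31326409 = 5597² ✓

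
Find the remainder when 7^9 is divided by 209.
96

Repeated squaring. Binary of 9 = 1001.
7^1 ≡ 7 (mod 209); 7^2 ≡ 49 (mod 209); 7^4 ≡ 102 (mod 209); 7^8 ≡ 163 (mod 209)
7^9 = 7^1 × 7^8 ≡ 96 (mod 209)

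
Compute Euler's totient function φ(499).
498

499 = 499
φ(n) = n × ∏(1 - 1/p) for each prime p dividing n
φ(499) = 499 × (1 - 1/499) = 498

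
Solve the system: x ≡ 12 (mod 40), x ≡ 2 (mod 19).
572

Using Chinese Remainder Theorem:
M = 40 × 19 = 760
M1 = 19, M2 = 40
y1 = 19^(-1) mod 40 = 19
y2 = 40^(-1) mod 19 = 10
x = (12×19×19 + 2×40×10) mod 760 = 572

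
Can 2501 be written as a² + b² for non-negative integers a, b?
1² + 50² (a=1, b=50)

Factorization: 2501 = 41 × 61
By Fermat: n is sum of two squares iff every prime p ≡ 3 (mod 4) appears to even power.
All primes ≡ 3 (mod 4) appear to even power.
Search a = 0, 1, 2, … for 2501 - a² a perfect square: first hit at a = 1: 2501 - 1 = 2500 = 50².
2501 = 1² + 50² = 1 + 2500 ✓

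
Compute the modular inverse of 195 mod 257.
29

gcd(195, 257) = 1, so the inverse exists.
Extended Euclidean algorithm on (257, 195):
257 = 1 × 195 + 62  ⟹  62 = (1)·257 + (-1)·195
195 = 3 × 62 + 9  ⟹  9 = (-3)·257 + (4)·195
62 = 6 × 9 + 8  ⟹  8 = (19)·257 + (-25)·195
9 = 1 × 8 + 1  ⟹  1 = (-22)·257 + (29)·195
So (29)·195 ≡ 1 (mod 257), i.e. 195^(-1) ≡ 29 (mod 257).
Check: 195 × 29 = 5655 ≡ 1 (mod 257)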